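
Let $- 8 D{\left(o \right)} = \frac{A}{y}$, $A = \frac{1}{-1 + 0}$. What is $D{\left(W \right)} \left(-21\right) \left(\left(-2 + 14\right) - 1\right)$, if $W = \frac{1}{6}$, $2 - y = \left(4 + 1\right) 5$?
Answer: $\frac{231}{184} \approx 1.2554$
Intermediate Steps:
$A = -1$ ($A = \frac{1}{-1} = -1$)
$y = -23$ ($y = 2 - \left(4 + 1\right) 5 = 2 - 5 \cdot 5 = 2 - 25 = -23$)
$W = \frac{1}{6} \approx 0.16667$
$D{\left(o \right)} = - \frac{1}{184}$ ($D{\left(o \right)} = - \frac{\left(-1\right) \frac{1}{-23}}{8} = - \frac{\left(-1\right) \left(- \frac{1}{23}\right)}{8} = \left(- \frac{1}{8}\right) \frac{1}{23} = - \frac{1}{184}$)
$D{\left(W \right)} \left(-21\right) \left(\left(-2 + 14\right) - 1\right) = \left(- \frac{1}{184}\right) \left(-21\right) \left(\left(-2 + 14\right) - 1\right) = \frac{21 \left(12 - 1\right)}{184} = \frac{21}{184} \cdot 11 = \frac{231}{184}$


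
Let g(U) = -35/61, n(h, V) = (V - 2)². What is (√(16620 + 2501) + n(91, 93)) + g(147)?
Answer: 505106/61 + √19121 ≈ 8418.7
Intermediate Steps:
n(h, V) = (-2 + V)²
g(U) = -35/61 (g(U) = -35*1/61 = -35/61)
(√(16620 + 2501) + n(91, 93)) + g(147) = (√(16620 + 2501) + (-2 + 93)²) - 35/61 = (√19121 + 91²) - 35/61 = (√19121 + 8281) - 35/61 = (8281 + √19121) - 35/61 = 505106/61 + √19121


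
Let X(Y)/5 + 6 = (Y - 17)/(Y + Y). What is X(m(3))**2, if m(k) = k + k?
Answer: 172225/144 ≈ 1196.0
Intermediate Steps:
m(k) = 2*k
X(Y) = -30 + 5*(-17 + Y)/(2*Y) (X(Y) = -30 + 5*((Y - 17)/(Y + Y)) = -30 + 5*((-17 + Y)/((2*Y))) = -30 + 5*((-17 + Y)*(1/(2*Y))) = -30 + 5*((-17 + Y)/(2*Y)) = -30 + 5*(-17 + Y)/(2*Y))
X(m(3))**2 = (5*(-17 - 22*3)/(2*((2*3))))**2 = ((5/2)*(-17 - 11*6)/6)**2 = ((5/2)*(1/6)*(-17 - 66))**2 = ((5/2)*(1/6)*(-83))**2 = (-415/12)**2 = 172225/144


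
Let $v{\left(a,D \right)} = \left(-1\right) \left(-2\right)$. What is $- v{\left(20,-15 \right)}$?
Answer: $-2$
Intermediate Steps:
$v{\left(a,D \right)} = 2$
$- v{\left(20,-15 \right)} = \left(-1\right) 2 = -2$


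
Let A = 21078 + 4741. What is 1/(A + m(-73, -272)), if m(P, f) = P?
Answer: 1/25746 ≈ 3.8841e-5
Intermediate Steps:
A = 25819
1/(A + m(-73, -272)) = 1/(25819 - 73) = 1/25746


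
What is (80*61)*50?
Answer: 244000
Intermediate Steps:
(80*61)*50 = 4880*50 = 244000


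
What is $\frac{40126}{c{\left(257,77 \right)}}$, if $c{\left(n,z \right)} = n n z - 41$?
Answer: $\frac{20063}{2542866} \approx 0.0078899$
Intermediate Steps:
$c{\left(n,z \right)} = -41 + z n^{2}$ ($c{\left(n,z \right)} = n^{2} z - 41 = z n^{2} - 41 = -41 + z n^{2}$)
$\frac{40126}{c{\left(257,77 \right)}} = \frac{40126}{-41 + 77 \cdot 257^{2}} = \frac{40126}{-41 + 77 \cdot 66049} = \frac{40126}{-41 + 5085773} = \frac{40126}{5085732} = 40126 \cdot \frac{1}{5085732} = \frac{20063}{2542866}$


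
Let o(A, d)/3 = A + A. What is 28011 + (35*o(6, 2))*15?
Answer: 46911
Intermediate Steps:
o(A, d) = 6*A (o(A, d) = 3*(A + A) = 3*(2*A) = 6*A)
28011 + (35*o(6, 2))*15 = 28011 + (35*(6*6))*15 = 28011 + (35*36)*15 = 28011 + 1260*15 = 28011 + 18900 = 46911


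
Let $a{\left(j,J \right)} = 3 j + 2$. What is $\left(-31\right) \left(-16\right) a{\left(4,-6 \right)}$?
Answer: $6944$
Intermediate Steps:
$a{\left(j,J \right)} = 2 + 3 j$
$\left(-31\right) \left(-16\right) a{\left(4,-6 \right)} = \left(-31\right) \left(-16\right) \left(2 + 3 \cdot 4\right) = 496 \left(2 + 12\right) = 496 \cdot 14 = 6944$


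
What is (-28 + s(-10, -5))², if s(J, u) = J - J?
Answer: 784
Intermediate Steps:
s(J, u) = 0
(-28 + s(-10, -5))² = (-28 + 0)² = (-28)² = 784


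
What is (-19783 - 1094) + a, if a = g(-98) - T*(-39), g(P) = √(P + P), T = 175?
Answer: -14052 + 14*I ≈ -14052.0 + 14.0*I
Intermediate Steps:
g(P) = √2*√P (g(P) = √(2*P) = √2*√P)
a = 6825 + 14*I (a = √2*√(-98) - 175*(-39) = √2*(7*I*√2) - 1*(-6825) = 14*I + 6825 = 6825 + 14*I ≈ 6825.0 + 14.0*I)
(-19783 - 1094) + a = (-19783 - 1094) + (6825 + 14*I) = -20877 + (6825 + 14*I) = -14052 + 14*I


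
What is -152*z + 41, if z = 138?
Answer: -20935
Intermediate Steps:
-152*z + 41 = -152*138 + 41 = -20976 + 41 = -20935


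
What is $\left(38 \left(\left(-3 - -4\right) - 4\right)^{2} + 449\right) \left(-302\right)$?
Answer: $-238882$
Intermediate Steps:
$\left(38 \left(\left(-3 - -4\right) - 4\right)^{2} + 449\right) \left(-302\right) = \left(38 \left(\left(-3 + 4\right) - 4\right)^{2} + 449\right) \left(-302\right) = \left(38 \left(1 - 4\right)^{2} + 449\right) \left(-302\right) = \left(38 \left(-3\right)^{2} + 449\right) \left(-302\right) = \left(38 \cdot 9 + 449\right) \left(-302\right) = \left(342 + 449\right) \left(-302\right) = 791 \left(-302\right) = -238882$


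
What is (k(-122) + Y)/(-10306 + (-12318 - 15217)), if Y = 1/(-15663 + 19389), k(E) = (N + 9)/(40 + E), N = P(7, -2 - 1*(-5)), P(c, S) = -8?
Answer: 911/2890409103 ≈ 3.1518e-7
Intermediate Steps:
N = -8
k(E) = 1/(40 + E) (k(E) = (-8 + 9)/(40 + E) = 1/(40 + E))
Y = 1/3726 ≈ 0.00026838
(k(-122) + Y)/(-10306 + (-12318 - 15217)) = (1/(40 - 122) + 1/3726)/(-10306 + (-12318 - 15217)) = (1/(-82) + 1/3726)/(-10306 - 27535) = (-1/82 + 1/3726)/(-37841) = -911/76383*(-1/37841) = 911/2890409103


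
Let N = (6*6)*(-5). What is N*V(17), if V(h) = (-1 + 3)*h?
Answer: -6120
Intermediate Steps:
V(h) = 2*h
N = -180 (N = 36*(-5) = -180)
N*V(17) = -360*17 = -180*34 = -6120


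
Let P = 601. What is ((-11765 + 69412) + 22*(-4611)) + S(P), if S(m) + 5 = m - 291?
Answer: -43490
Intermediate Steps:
S(m) = -296 + m (S(m) = -5 + (m - 291) = -5 + (-291 + m) = -296 + m)
((-11765 + 69412) + 22*(-4611)) + S(P) = ((-11765 + 69412) + 22*(-4611)) + (-296 + 601) = (57647 - 101442) + 305 = -43795 + 305 = -43490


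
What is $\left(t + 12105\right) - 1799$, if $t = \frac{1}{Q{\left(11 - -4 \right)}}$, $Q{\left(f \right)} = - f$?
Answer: $\frac{154589}{15} \approx 10306.0$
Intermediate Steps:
$t = - \frac{1}{15}$ ($t = \frac{1}{\left(-1\right) \left(11 - -4\right)} = \frac{1}{\left(-1\right) \left(11 + 4\right)} = \frac{1}{\left(-1\right) 15} = \frac{1}{-15} = - \frac{1}{15} \approx -0.066667$)
$\left(t + 12105\right) - 1799 = \left(- \frac{1}{15} + 12105\right) - 1799 = \frac{181574}{15} - 1799 = \frac{154589}{15}$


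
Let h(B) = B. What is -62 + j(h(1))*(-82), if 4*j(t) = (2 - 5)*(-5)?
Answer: -739/2 ≈ -369.50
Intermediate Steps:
j(t) = 15/4 (j(t) = ((2 - 5)*(-5))/4 = (-3*(-5))/4 = (¼)*15 = 15/4)
-62 + j(h(1))*(-82) = -62 + (15/4)*(-82) = -62 - 615/2 = -739/2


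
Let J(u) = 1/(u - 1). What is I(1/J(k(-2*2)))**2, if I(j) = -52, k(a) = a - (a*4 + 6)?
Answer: 2704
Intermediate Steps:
k(a) = -6 - 3*a (k(a) = a - (4*a + 6) = a - (6 + 4*a) = a + (-6 - 4*a) = -6 - 3*a)
J(u) = 1/(-1 + u)
I(1/J(k(-2*2)))**2 = (-52)**2 = 2704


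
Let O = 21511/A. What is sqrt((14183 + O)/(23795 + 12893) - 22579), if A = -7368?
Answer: I*sqrt(25778913215959173318)/33789648 ≈ 150.26*I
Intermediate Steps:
O = -21511/7368 (O = 21511/(-7368) = 21511*(-1/7368) = -21511/7368 ≈ -2.9195)
sqrt((14183 + O)/(23795 + 12893) - 22579) = sqrt((14183 - 21511/7368)/(23795 + 12893) - 22579) = sqrt((104478833/7368)/36688 - 22579) = sqrt((104478833/7368)*(1/36688) - 22579) = sqrt(104478833/270317184 - 22579) = sqrt(-6103387218703/270317184) = I*sqrt(25778913215959173318)/33789648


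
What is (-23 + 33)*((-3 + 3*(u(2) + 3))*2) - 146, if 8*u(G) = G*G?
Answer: 4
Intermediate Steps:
u(G) = G**2/8 (u(G) = (G*G)/8 = G**2/8)
(-23 + 33)*((-3 + 3*(u(2) + 3))*2) - 146 = (-23 + 33)*((-3 + 3*((1/8)*2**2 + 3))*2) - 146 = 10*((-3 + 3*((1/8)*4 + 3))*2) - 146 = 10*((-3 + 3*(1/2 + 3))*2) - 146 = 10*((-3 + 3*(7/2))*2) - 146 = 10*((-3 + 21/2)*2) - 146 = 10*((15/2)*2) - 146 = 10*15 - 146 = 150 - 146 = 4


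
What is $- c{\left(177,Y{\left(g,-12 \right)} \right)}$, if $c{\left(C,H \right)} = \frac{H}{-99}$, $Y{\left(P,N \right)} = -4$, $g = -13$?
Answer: $- \frac{4}{99} \approx -0.040404$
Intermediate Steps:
$c{\left(C,H \right)} = - \frac{H}{99}$ ($c{\left(C,H \right)} = H \left(- \frac{1}{99}\right) = - \frac{H}{99}$)
$- c{\left(177,Y{\left(g,-12 \right)} \right)} = - \frac{\left(-1\right) \left(-4\right)}{99} = \left(-1\right) \frac{4}{99} = - \frac{4}{99}$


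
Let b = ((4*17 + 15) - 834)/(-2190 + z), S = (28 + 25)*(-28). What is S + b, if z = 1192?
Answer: -1480281/998 ≈ -1483.2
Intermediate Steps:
S = -1484 (S = 53*(-28) = -1484)
b = 751/998 (b = ((4*17 + 15) - 834)/(-2190 + 1192) = ((68 + 15) - 834)/(-998) = (83 - 834)*(-1/998) = -751*(-1/998) = 751/998 ≈ 0.75251)
S + b = -1484 + 751/998 = -1480281/998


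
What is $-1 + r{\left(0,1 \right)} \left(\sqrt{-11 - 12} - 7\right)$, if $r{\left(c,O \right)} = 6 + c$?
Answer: $-43 + 6 i \sqrt{23} \approx -43.0 + 28.775 i$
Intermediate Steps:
$-1 + r{\left(0,1 \right)} \left(\sqrt{-11 - 12} - 7\right) = -1 + \left(6 + 0\right) \left(\sqrt{-11 - 12} - 7\right) = -1 + 6 \left(\sqrt{-23} - 7\right) = -1 + 6 \left(i \sqrt{23} - 7\right) = -1 + 6 \left(-7 + i \sqrt{23}\right) = -1 - \left(42 - 6 i \sqrt{23}\right) = -43 + 6 i \sqrt{23}$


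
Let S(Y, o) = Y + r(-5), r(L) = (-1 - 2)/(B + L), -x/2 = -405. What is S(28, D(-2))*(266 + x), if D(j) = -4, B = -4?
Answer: 91460/3 ≈ 30487.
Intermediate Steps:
x = 810 (x = -2*(-405) = 810)
r(L) = -3/(-4 + L) (r(L) = (-1 - 2)/(-4 + L) = -3/(-4 + L))
S(Y, o) = ⅓ + Y (S(Y, o) = Y - 3/(-4 - 5) = Y - 3/(-9) = Y - 3*(-⅑) = Y + ⅓ = ⅓ + Y)
S(28, D(-2))*(266 + x) = (⅓ + 28)*(266 + 810) = (85/3)*1076 = 91460/3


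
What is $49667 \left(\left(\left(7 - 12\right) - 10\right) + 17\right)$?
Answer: $99334$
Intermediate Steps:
$49667 \left(\left(\left(7 - 12\right) - 10\right) + 17\right) = 49667 \left(\left(-5 - 10\right) + 17\right) = 49667 \left(-15 + 17\right) = 49667 \cdot 2 = 99334$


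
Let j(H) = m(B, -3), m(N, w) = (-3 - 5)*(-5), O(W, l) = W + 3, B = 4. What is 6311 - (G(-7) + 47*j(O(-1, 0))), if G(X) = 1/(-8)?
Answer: 35449/8 ≈ 4431.1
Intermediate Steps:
G(X) = -⅛
O(W, l) = 3 + W
m(N, w) = 40 (m(N, w) = -8*(-5) = 40)
j(H) = 40
6311 - (G(-7) + 47*j(O(-1, 0))) = 6311 - (-⅛ + 47*40) = 6311 - (-⅛ + 1880) = 6311 - 1*15039/8 = 6311 - 15039/8 = 35449/8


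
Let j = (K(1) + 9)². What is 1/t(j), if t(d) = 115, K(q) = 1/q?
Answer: 1/115 ≈ 0.0086956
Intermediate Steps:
j = 100 (j = (1/1 + 9)² = (1 + 9)² = 10² = 100)
1/t(j) = 1/115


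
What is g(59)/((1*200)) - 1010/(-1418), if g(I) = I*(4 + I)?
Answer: 2736353/141800 ≈ 19.297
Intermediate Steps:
g(59)/((1*200)) - 1010/(-1418) = (59*(4 + 59))/((1*200)) - 1010/(-1418) = (59*63)/200 - 1010*(-1/1418) = 3717*(1/200) + 505/709 = 3717/200 + 505/709 = 2736353/141800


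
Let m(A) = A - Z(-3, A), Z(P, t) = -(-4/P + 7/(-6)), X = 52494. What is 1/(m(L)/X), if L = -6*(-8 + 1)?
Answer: 314964/253 ≈ 1244.9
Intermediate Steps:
L = 42 (L = -6*(-7) = 42)
Z(P, t) = 7/6 + 4/P (Z(P, t) = -(-4/P + 7*(-⅙)) = -(-4/P - 7/6) = -(-7/6 - 4/P) = 7/6 + 4/P)
m(A) = ⅙ + A (m(A) = A - (7/6 + 4/(-3)) = A - (7/6 + 4*(-⅓)) = A - (7/6 - 4/3) = A - 1*(-⅙) = A + ⅙ = ⅙ + A)
1/(m(L)/X) = 1/((⅙ + 42)/52494) = 1/((253/6)*(1/52494)) = 1/(253/314964) = 314964/253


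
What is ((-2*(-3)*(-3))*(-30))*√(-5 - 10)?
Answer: 540*I*√15 ≈ 2091.4*I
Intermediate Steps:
((-2*(-3)*(-3))*(-30))*√(-5 - 10) = ((6*(-3))*(-30))*√(-15) = (-18*(-30))*(I*√15) = 540*(I*√15) = 540*I*√15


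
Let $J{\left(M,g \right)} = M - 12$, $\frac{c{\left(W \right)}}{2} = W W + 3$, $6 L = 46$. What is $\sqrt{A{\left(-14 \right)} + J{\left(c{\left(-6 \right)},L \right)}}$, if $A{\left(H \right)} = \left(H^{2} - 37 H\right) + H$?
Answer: $\sqrt{766} \approx 27.677$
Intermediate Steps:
$A{\left(H \right)} = H^{2} - 36 H$
$L = \frac{23}{3}$ ($L = \frac{1}{6} \cdot 46 = \frac{23}{3} \approx 7.6667$)
$c{\left(W \right)} = 6 + 2 W^{2}$ ($c{\left(W \right)} = 2 \left(W W + 3\right) = 2 \left(W^{2} + 3\right) = 2 \left(3 + W^{2}\right) = 6 + 2 W^{2}$)
$J{\left(M,g \right)} = -12 + M$
$\sqrt{A{\left(-14 \right)} + J{\left(c{\left(-6 \right)},L \right)}} = \sqrt{- 14 \left(-36 - 14\right) + \left(-12 + \left(6 + 2 \left(-6\right)^{2}\right)\right)} = \sqrt{\left(-14\right) \left(-50\right) + \left(-12 + \left(6 + 2 \cdot 36\right)\right)} = \sqrt{700 + \left(-12 + \left(6 + 72\right)\right)} = \sqrt{700 + \left(-12 + 78\right)} = \sqrt{700 + 66} = \sqrt{766}$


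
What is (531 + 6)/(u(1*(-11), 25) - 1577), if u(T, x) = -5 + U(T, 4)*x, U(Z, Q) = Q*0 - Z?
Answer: -537/1307 ≈ -0.41086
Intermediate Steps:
U(Z, Q) = -Z (U(Z, Q) = 0 - Z = -Z)
u(T, x) = -5 - T*x (u(T, x) = -5 + (-T)*x = -5 - T*x)
(531 + 6)/(u(1*(-11), 25) - 1577) = (531 + 6)/((-5 - 1*1*(-11)*25) - 1577) = 537/((-5 - 1*(-11)*25) - 1577) = 537/((-5 + 275) - 1577) = 537/(270 - 1577) = 537/(-1307) = 537*(-1/1307) = -537/1307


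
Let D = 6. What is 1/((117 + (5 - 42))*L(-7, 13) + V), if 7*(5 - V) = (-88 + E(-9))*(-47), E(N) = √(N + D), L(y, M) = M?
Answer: 22253/10112668 - 329*I*√3/10112668 ≈ 0.0022005 - 5.635e-5*I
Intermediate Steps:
E(N) = √(6 + N) (E(N) = √(N + 6) = √(6 + N))
V = -4101/7 + 47*I*√3/7 (V = 5 - (-88 + √(6 - 9))*(-47)/7 = 5 - (-88 + √(-3))*(-47)/7 = 5 - (-88 + I*√3)*(-47)/7 = 5 - (4136 - 47*I*√3)/7 = 5 + (-4136/7 + 47*I*√3/7) = -4101/7 + 47*I*√3/7 ≈ -585.86 + 11.629*I)
1/((117 + (5 - 42))*L(-7, 13) + V) = 1/((117 + (5 - 42))*13 + (-4101/7 + 47*I*√3/7)) = 1/((117 - 37)*13 + (-4101/7 + 47*I*√3/7)) = 1/(80*13 + (-4101/7 + 47*I*√3/7)) = 1/(1040 + (-4101/7 + 47*I*√3/7)) = 1/(3179/7 + 47*I*√3/7)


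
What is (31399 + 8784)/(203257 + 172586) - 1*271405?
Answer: -7846586864/28911 ≈ -2.7141e+5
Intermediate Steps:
(31399 + 8784)/(203257 + 172586) - 1*271405 = 40183/375843 - 271405 = 40183*(1/375843) - 271405 = 3091/28911 - 271405 = -7846586864/28911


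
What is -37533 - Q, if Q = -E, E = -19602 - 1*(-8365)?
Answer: -48770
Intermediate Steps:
E = -11237 (E = -19602 + 8365 = -11237)
Q = 11237 (Q = -1*(-11237) = 11237)
-37533 - Q = -37533 - 1*11237 = -37533 - 11237 = -48770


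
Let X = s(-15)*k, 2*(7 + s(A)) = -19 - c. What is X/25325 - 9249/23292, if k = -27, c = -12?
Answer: -75875881/196623300 ≈ -0.38589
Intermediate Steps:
s(A) = -21/2 (s(A) = -7 + (-19 - 1*(-12))/2 = -7 + (-19 + 12)/2 = -7 + (½)*(-7) = -7 - 7/2 = -21/2)
X = 567/2 (X = -21/2*(-27) = 567/2 ≈ 283.50)
X/25325 - 9249/23292 = (567/2)/25325 - 9249/23292 = (567/2)*(1/25325) - 9249*1/23292 = 567/50650 - 3083/7764 = -75875881/196623300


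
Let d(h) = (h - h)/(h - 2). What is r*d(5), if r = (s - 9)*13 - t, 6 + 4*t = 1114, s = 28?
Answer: 0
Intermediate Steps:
t = 277 (t = -3/2 + (¼)*1114 = -3/2 + 557/2 = 277)
d(h) = 0 (d(h) = 0/(-2 + h) = 0)
r = -30 (r = (28 - 9)*13 - 1*277 = 19*13 - 277 = 247 - 277 = -30)
r*d(5) = -30*0 = 0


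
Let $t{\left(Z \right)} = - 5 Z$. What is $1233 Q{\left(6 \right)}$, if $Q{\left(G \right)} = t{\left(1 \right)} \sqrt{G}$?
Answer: $- 6165 \sqrt{6} \approx -15101.0$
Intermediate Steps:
$Q{\left(G \right)} = - 5 \sqrt{G}$ ($Q{\left(G \right)} = \left(-5\right) 1 \sqrt{G} = - 5 \sqrt{G}$)
$1233 Q{\left(6 \right)} = 1233 \left(- 5 \sqrt{6}\right) = - 6165 \sqrt{6}$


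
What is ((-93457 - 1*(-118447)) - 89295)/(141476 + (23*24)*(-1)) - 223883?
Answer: -31550552197/140924 ≈ -2.2388e+5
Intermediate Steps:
((-93457 - 1*(-118447)) - 89295)/(141476 + (23*24)*(-1)) - 223883 = ((-93457 + 118447) - 89295)/(141476 + 552*(-1)) - 223883 = (24990 - 89295)/(141476 - 552) - 223883 = -64305/140924 - 223883 = -31550552197/140924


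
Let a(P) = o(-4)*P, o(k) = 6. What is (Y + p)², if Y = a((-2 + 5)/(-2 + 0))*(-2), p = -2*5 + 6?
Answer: 196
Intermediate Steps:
p = -4 (p = -10 + 6 = -4)
a(P) = 6*P
Y = 18 (Y = (6*((-2 + 5)/(-2 + 0)))*(-2) = (6*(3/(-2)))*(-2) = (6*(3*(-½)))*(-2) = (6*(-3/2))*(-2) = -9*(-2) = 18)
(Y + p)² = (18 - 4)² = 14² = 196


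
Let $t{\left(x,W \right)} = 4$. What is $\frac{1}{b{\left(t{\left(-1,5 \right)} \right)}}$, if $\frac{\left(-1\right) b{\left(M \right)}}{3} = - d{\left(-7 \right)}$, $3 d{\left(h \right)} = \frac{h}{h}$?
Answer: $1$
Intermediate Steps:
$d{\left(h \right)} = \frac{1}{3}$ ($d{\left(h \right)} = \frac{h \frac{1}{h}}{3} = \frac{1}{3} \cdot 1 = \frac{1}{3}$)
$b{\left(M \right)} = 1$ ($b{\left(M \right)} = - 3 \left(\left(-1\right) \frac{1}{3}\right) = \left(-3\right) \left(- \frac{1}{3}\right) = 1$)
$\frac{1}{b{\left(t{\left(-1,5 \right)} \right)}} = 1^{-1} = 1$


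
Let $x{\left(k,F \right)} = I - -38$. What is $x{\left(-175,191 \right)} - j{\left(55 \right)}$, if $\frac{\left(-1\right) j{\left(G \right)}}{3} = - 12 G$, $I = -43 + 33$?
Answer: $-1952$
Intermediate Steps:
$I = -10$
$j{\left(G \right)} = 36 G$ ($j{\left(G \right)} = - 3 \left(- 12 G\right) = 36 G$)
$x{\left(k,F \right)} = 28$ ($x{\left(k,F \right)} = -10 - -38 = -10 + 38 = 28$)
$x{\left(-175,191 \right)} - j{\left(55 \right)} = 28 - 36 \cdot 55 = 28 - 1980 = -1952$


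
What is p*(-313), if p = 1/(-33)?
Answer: 313/33 ≈ 9.4848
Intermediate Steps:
p = -1/33 ≈ -0.030303
p*(-313) = -1/33*(-313) = 313/33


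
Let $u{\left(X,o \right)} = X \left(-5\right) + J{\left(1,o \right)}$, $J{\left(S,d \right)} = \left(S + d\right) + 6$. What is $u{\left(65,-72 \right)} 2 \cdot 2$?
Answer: $-1560$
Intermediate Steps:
$J{\left(S,d \right)} = 6 + S + d$
$u{\left(X,o \right)} = 7 + o - 5 X$ ($u{\left(X,o \right)} = X \left(-5\right) + \left(6 + 1 + o\right) = - 5 X + \left(7 + o\right) = 7 + o - 5 X$)
$u{\left(65,-72 \right)} 2 \cdot 2 = \left(7 - 72 - 325\right) 2 \cdot 2 = \left(7 - 72 - 325\right) 4 = \left(-390\right) 4 = -1560$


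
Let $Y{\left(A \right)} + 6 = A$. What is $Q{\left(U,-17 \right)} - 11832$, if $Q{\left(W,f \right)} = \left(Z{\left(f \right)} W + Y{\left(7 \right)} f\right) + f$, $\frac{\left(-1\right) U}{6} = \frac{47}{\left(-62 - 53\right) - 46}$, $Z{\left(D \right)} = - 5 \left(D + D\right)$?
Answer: $- \frac{1862486}{161} \approx -11568.0$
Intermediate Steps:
$Y{\left(A \right)} = -6 + A$
$Z{\left(D \right)} = - 10 D$ ($Z{\left(D \right)} = - 5 \cdot 2 D = - 10 D$)
$U = \frac{282}{161}$ ($U = - 6 \frac{47}{\left(-62 - 53\right) - 46} = - 6 \frac{47}{-115 - 46} = - 6 \frac{47}{-161} = - 6 \cdot 47 \left(- \frac{1}{161}\right) = \left(-6\right) \left(- \frac{47}{161}\right) = \frac{282}{161} \approx 1.7516$)
$Q{\left(W,f \right)} = 2 f - 10 W f$ ($Q{\left(W,f \right)} = \left(- 10 f W + \left(-6 + 7\right) f\right) + f = \left(- 10 W f + 1 f\right) + f = \left(- 10 W f + f\right) + f = \left(f - 10 W f\right) + f = 2 f - 10 W f$)
$Q{\left(U,-17 \right)} - 11832 = 2 \left(-17\right) \left(1 - \frac{1410}{161}\right) - 11832 = 2 \left(-17\right) \left(- \frac{1249}{161}\right) - 11832 = \frac{42466}{161} - 11832 = - \frac{1862486}{161}$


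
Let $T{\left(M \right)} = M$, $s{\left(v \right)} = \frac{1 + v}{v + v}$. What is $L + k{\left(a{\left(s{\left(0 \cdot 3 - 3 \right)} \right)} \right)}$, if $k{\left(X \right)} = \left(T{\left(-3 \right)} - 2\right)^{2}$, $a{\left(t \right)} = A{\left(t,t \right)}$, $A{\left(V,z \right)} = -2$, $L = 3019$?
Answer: $3044$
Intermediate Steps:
$s{\left(v \right)} = \frac{1 + v}{2 v}$
$a{\left(t \right)} = -2$
$k{\left(X \right)} = 25$ ($k{\left(X \right)} = \left(-3 - 2\right)^{2} = \left(-5\right)^{2} = 25$)
$L + k{\left(a{\left(s{\left(0 \cdot 3 - 3 \right)} \right)} \right)} = 3019 + 25 = 3044$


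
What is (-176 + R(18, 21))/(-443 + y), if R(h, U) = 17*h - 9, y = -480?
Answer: -121/923 ≈ -0.13109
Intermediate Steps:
R(h, U) = -9 + 17*h
(-176 + R(18, 21))/(-443 + y) = (-176 + (-9 + 17*18))/(-443 - 480) = (-176 + (-9 + 306))/(-923) = (-176 + 297)*(-1/923) = 121*(-1/923) = -121/923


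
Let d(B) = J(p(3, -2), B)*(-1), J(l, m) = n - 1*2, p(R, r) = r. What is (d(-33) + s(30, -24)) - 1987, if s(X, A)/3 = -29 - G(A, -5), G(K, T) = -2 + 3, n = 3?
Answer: -2078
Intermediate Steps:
J(l, m) = 1 (J(l, m) = 3 - 1*2 = 3 - 2 = 1)
G(K, T) = 1
d(B) = -1 (d(B) = 1*(-1) = -1)
s(X, A) = -90 (s(X, A) = 3*(-29 - 1*1) = 3*(-29 - 1) = 3*(-30) = -90)
(d(-33) + s(30, -24)) - 1987 = (-1 - 90) - 1987 = -91 - 1987 = -2078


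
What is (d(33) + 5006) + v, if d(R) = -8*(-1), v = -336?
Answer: 4678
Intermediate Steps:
d(R) = 8
(d(33) + 5006) + v = (8 + 5006) - 336 = 5014 - 336 = 4678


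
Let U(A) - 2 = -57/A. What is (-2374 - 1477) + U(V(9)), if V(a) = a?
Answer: -11566/3 ≈ -3855.3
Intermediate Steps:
U(A) = 2 - 57/A
(-2374 - 1477) + U(V(9)) = (-2374 - 1477) + (2 - 57/9) = -3851 + (2 - 57*1/9) = -3851 + (2 - 19/3) = -3851 - 13/3 = -11566/3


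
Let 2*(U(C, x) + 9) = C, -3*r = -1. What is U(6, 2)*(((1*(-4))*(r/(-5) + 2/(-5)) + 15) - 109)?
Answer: 2764/5 ≈ 552.80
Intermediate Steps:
r = 1/3 (r = -1/3*(-1) = 1/3 ≈ 0.33333)
U(C, x) = -9 + C/2
U(6, 2)*(((1*(-4))*(r/(-5) + 2/(-5)) + 15) - 109) = (-9 + (1/2)*6)*(((1*(-4))*((1/3)/(-5) + 2/(-5)) + 15) - 109) = (-9 + 3)*((-4*((1/3)*(-1/5) + 2*(-1/5)) + 15) - 109) = -6*((-4*(-1/15 - 2/5) + 15) - 109) = -6*((-4*(-7/15) + 15) - 109) = -6*((28/15 + 15) - 109) = -6*(253/15 - 109) = -6*(-1382/15) = 2764/5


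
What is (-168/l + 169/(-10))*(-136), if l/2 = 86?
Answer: 522716/215 ≈ 2431.2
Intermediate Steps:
l = 172 (l = 2*86 = 172)
(-168/l + 169/(-10))*(-136) = (-168/172 + 169/(-10))*(-136) = (-168*1/172 + 169*(-⅒))*(-136) = (-42/43 - 169/10)*(-136) = -7687/430*(-136) = 522716/215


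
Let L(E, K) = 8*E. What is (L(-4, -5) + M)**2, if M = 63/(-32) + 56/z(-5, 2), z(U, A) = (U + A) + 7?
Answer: 408321/1024 ≈ 398.75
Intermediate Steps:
z(U, A) = 7 + A + U (z(U, A) = (A + U) + 7 = 7 + A + U)
M = 385/32 (M = 63/(-32) + 56/(7 + 2 - 5) = 63*(-1/32) + 56/4 = -63/32 + 56*(1/4) = -63/32 + 14 = 385/32 ≈ 12.031)
(L(-4, -5) + M)**2 = (8*(-4) + 385/32)**2 = (-32 + 385/32)**2 = (-639/32)**2 = 408321/1024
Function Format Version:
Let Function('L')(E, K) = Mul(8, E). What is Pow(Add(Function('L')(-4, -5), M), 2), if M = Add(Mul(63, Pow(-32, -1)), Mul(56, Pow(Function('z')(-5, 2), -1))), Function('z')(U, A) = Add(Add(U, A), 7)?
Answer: Rational(408321, 1024) ≈ 398.75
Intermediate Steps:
Function('z')(U, A) = Add(7, A, U) (Function('z')(U, A) = Add(Add(A, U), 7) = Add(7, A, U))
M = Rational(385, 32) (M = Add(Mul(63, Pow(-32, -1)), Mul(56, Pow(Add(7, 2, -5), -1))) = Add(Mul(63, Rational(-1, 32)), Mul(56, Pow(4, -1))) = Add(Rational(-63, 32), Mul(56, Rational(1, 4))) = Add(Rational(-63, 32), 14) = Rational(385, 32) ≈ 12.031)
Pow(Add(Function('L')(-4, -5), M), 2) = Pow(Add(Mul(8, -4), Rational(385, 32)), 2) = Pow(Add(-32, Rational(385, 32)), 2) = Pow(Rational(-639, 32), 2) = Rational(408321, 1024)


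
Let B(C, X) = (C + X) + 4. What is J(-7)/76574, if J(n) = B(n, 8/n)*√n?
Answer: -29*I*√7/536018 ≈ -0.00014314*I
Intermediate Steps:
B(C, X) = 4 + C + X
J(n) = √n*(4 + n + 8/n) (J(n) = (4 + n + 8/n)*√n = √n*(4 + n + 8/n))
J(-7)/76574 = ((8 - 7*(4 - 7))/√(-7))/76574 = ((-I*√7/7)*(8 - 7*(-3)))*(1/76574) = ((-I*√7/7)*(8 + 21))*(1/76574) = (-I*√7/7*29)*(1/76574) = -29*I*√7/7*(1/76574) = -29*I*√7/536018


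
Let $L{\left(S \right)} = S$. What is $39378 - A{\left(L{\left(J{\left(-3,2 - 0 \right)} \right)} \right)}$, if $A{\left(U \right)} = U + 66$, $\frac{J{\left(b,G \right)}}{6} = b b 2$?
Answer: $39204$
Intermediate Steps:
$J{\left(b,G \right)} = 12 b^{2}$ ($J{\left(b,G \right)} = 6 b b 2 = 6 b^{2} \cdot 2 = 6 \cdot 2 b^{2} = 12 b^{2}$)
$A{\left(U \right)} = 66 + U$
$39378 - A{\left(L{\left(J{\left(-3,2 - 0 \right)} \right)} \right)} = 39378 - \left(66 + 12 \left(-3\right)^{2}\right) = 39378 - \left(66 + 12 \cdot 9\right) = 39378 - \left(66 + 108\right) = 39378 - 174 = 39204$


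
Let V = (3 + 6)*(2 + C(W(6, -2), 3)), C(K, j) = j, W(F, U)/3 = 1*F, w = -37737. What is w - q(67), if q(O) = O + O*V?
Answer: -40819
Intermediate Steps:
W(F, U) = 3*F (W(F, U) = 3*(1*F) = 3*F)
V = 45 (V = (3 + 6)*(2 + 3) = 9*5 = 45)
q(O) = 46*O (q(O) = O + O*45 = O + 45*O = 46*O)
w - q(67) = -37737 - 46*67 = -37737 - 1*3082 = -37737 - 3082 = -40819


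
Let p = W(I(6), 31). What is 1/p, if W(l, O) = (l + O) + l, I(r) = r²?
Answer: 1/103 ≈ 0.0097087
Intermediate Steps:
W(l, O) = O + 2*l (W(l, O) = (O + l) + l = O + 2*l)
p = 103 (p = 31 + 2*6² = 31 + 2*36 = 31 + 72 = 103)
1/p = 1/103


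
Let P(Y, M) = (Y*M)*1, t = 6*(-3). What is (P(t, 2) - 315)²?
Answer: 123201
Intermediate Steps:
t = -18
P(Y, M) = M*Y (P(Y, M) = (M*Y)*1 = M*Y)
(P(t, 2) - 315)² = (2*(-18) - 315)² = (-36 - 315)² = (-351)² = 123201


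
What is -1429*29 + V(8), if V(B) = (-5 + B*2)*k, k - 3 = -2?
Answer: -41430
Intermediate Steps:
k = 1 (k = 3 - 2 = 1)
V(B) = -5 + 2*B (V(B) = (-5 + B*2)*1 = (-5 + 2*B)*1 = -5 + 2*B)
-1429*29 + V(8) = -1429*29 + (-5 + 2*8) = -41441 + (-5 + 16) = -41441 + 11 = -41430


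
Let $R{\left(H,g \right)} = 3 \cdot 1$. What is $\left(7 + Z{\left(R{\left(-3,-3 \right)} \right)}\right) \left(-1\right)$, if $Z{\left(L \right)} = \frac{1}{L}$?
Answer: $- \frac{22}{3} \approx -7.3333$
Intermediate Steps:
$R{\left(H,g \right)} = 3$
$\left(7 + Z{\left(R{\left(-3,-3 \right)} \right)}\right) \left(-1\right) = \left(7 + \frac{1}{3}\right) \left(-1\right) = \frac{22}{3} \left(-1\right) = - \frac{22}{3}$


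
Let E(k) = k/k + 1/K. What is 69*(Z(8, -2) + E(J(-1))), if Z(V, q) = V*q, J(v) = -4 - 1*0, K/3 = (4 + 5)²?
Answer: -83812/81 ≈ -1034.7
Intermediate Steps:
K = 243 (K = 3*(4 + 5)² = 3*9² = 3*81 = 243)
J(v) = -4 (J(v) = -4 + 0 = -4)
E(k) = 244/243 (E(k) = k/k + 1/243 = 1 + 1*(1/243) = 1 + 1/243 = 244/243)
69*(Z(8, -2) + E(J(-1))) = 69*(8*(-2) + 244/243) = 69*(-16 + 244/243) = 69*(-3644/243) = -83812/81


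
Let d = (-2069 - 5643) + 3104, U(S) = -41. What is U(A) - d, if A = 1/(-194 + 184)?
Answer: 4567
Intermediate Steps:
A = -⅒ (A = 1/(-10) = -⅒ ≈ -0.10000)
d = -4608 (d = -7712 + 3104 = -4608)
U(A) - d = -41 - 1*(-4608) = -41 + 4608 = 4567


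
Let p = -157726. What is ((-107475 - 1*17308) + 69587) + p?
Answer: -212922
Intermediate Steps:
((-107475 - 1*17308) + 69587) + p = ((-107475 - 1*17308) + 69587) - 157726 = ((-107475 - 17308) + 69587) - 157726 = (-124783 + 69587) - 157726 = -55196 - 157726 = -212922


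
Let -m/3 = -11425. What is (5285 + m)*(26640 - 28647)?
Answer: -79396920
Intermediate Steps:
m = 34275 (m = -3*(-11425) = 34275)
(5285 + m)*(26640 - 28647) = (5285 + 34275)*(26640 - 28647) = 39560*(-2007) = -79396920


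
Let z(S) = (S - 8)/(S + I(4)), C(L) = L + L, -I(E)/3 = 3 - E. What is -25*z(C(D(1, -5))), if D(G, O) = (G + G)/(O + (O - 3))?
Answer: 540/7 ≈ 77.143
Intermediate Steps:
I(E) = -9 + 3*E (I(E) = -3*(3 - E) = -9 + 3*E)
D(G, O) = 2*G/(-3 + 2*O) (D(G, O) = (2*G)/(O + (-3 + O)) = (2*G)/(-3 + 2*O) = 2*G/(-3 + 2*O))
C(L) = 2*L
z(S) = (-8 + S)/(3 + S) (z(S) = (S - 8)/(S + (-9 + 3*4)) = (-8 + S)/(S + (-9 + 12)) = (-8 + S)/(S + 3) = (-8 + S)/(3 + S))
-25*z(C(D(1, -5))) = -25*(-8 + 2*(2*1/(-3 + 2*(-5))))/(3 + 2*(2*1/(-3 + 2*(-5)))) = -25*(-8 + 2*(2*1/(-3 - 10)))/(3 + 2*(2*1/(-3 - 10))) = -25*(-8 + 2*(2*1/(-13)))/(3 + 2*(2*1/(-13))) = -25*(-8 + 2*(2*1*(-1/13)))/(3 + 2*(2*1*(-1/13))) = -25*(-8 + 2*(-2/13))/(3 + 2*(-2/13)) = -25*(-8 - 4/13)/(3 - 4/13) = -25*(-108)/(35/13*13) = -65*(-108)/(7*13) = -25*(-108/35) = 540/7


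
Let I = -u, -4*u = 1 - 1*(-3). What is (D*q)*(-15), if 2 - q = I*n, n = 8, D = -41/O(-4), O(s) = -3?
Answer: 1230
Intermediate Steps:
u = -1 (u = -(1 - 1*(-3))/4 = -(1 + 3)/4 = -1/4*4 = -1)
D = 41/3 (D = -41/(-3) = -41*(-1/3) = 41/3 ≈ 13.667)
I = 1 (I = -1*(-1) = 1)
q = -6 (q = 2 - 8 = -6)
(D*q)*(-15) = ((41/3)*(-6))*(-15) = -82*(-15) = 1230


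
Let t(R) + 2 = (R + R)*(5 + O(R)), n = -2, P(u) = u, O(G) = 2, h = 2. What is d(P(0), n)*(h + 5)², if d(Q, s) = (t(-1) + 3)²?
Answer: 8281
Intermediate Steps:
t(R) = -2 + 14*R (t(R) = -2 + (R + R)*(5 + 2) = -2 + (2*R)*7 = -2 + 14*R)
d(Q, s) = 169 (d(Q, s) = ((-2 + 14*(-1)) + 3)² = ((-2 - 14) + 3)² = (-16 + 3)² = (-13)² = 169)
d(P(0), n)*(h + 5)² = 169*(2 + 5)² = 169*7² = 169*49 = 8281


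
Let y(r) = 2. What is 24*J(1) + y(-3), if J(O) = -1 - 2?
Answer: -70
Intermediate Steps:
J(O) = -3
24*J(1) + y(-3) = 24*(-3) + 2 = -72 + 2 = -70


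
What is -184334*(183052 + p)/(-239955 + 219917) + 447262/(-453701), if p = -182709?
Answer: 14338496085003/4545630319 ≈ 3154.3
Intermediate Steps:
-184334*(183052 + p)/(-239955 + 219917) + 447262/(-453701) = -184334*(183052 - 182709)/(-239955 + 219917) + 447262/(-453701) = -184334/((-20038/343)) + 447262*(-1/453701) = -184334/((-20038*1/343)) - 447262/453701 = -184334/(-20038/343) - 447262/453701 = -184334*(-343/20038) - 447262/453701 = 31613281/10019 - 447262/453701 = 14338496085003/4545630319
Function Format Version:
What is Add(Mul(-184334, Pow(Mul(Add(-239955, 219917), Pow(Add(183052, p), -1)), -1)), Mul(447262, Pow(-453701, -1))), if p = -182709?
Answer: Rational(14338496085003, 4545630319) ≈ 3154.3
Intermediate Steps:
Add(Mul(-184334, Pow(Mul(Add(-239955, 219917), Pow(Add(183052, p), -1)), -1)), Mul(447262, Pow(-453701, -1))) = Add(Mul(-184334, Pow(Mul(Add(-239955, 219917), Pow(Add(183052, -182709), -1)), -1)), Mul(447262, Pow(-453701, -1))) = Add(Mul(-184334, Pow(Mul(-20038, Pow(343, -1)), -1)), Mul(447262, Rational(-1, 453701))) = Add(Mul(-184334, Pow(Mul(-20038, Rational(1, 343)), -1)), Rational(-447262, 453701)) = Add(Mul(-184334, Pow(Rational(-20038, 343), -1)), Rational(-447262, 453701)) = Add(Mul(-184334, Rational(-343, 20038)), Rational(-447262, 453701)) = Add(Rational(31613281, 10019), Rational(-447262, 453701)) = Rational(14338496085003, 4545630319)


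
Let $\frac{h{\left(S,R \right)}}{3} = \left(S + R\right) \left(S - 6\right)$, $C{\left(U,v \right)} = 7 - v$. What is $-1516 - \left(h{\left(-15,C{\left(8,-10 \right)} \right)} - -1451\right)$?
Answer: $-2841$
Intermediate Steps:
$h{\left(S,R \right)} = 3 \left(-6 + S\right) \left(R + S\right)$ ($h{\left(S,R \right)} = 3 \left(S + R\right) \left(S - 6\right) = 3 \left(R + S\right) \left(S - 6\right) = 3 \left(R + S\right) \left(-6 + S\right) = 3 \left(-6 + S\right) \left(R + S\right)$)
$-1516 - \left(h{\left(-15,C{\left(8,-10 \right)} \right)} - -1451\right) = -1516 - \left(\left(- 18 \left(7 - -10\right) - -270 + 3 \left(-15\right)^{2} + 3 \left(7 - -10\right) \left(-15\right)\right) - -1451\right) = -1516 - \left(\left(- 18 \left(7 + 10\right) + 270 + 3 \cdot 225 + 3 \left(7 + 10\right) \left(-15\right)\right) + 1451\right) = -1516 - \left(\left(\left(-18\right) 17 + 270 + 675 + 3 \cdot 17 \left(-15\right)\right) + 1451\right) = -1516 - \left(\left(-306 + 270 + 675 - 765\right) + 1451\right) = -1516 - \left(-126 + 1451\right) = -1516 - 1325 = -2841$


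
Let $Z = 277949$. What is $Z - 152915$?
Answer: $125034$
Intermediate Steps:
$Z - 152915 = 277949 - 152915 = 125034$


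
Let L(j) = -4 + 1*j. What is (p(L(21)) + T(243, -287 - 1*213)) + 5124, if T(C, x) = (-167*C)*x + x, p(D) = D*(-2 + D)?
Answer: 20295379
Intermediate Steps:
L(j) = -4 + j
T(C, x) = x - 167*C*x (T(C, x) = -167*C*x + x = x - 167*C*x)
(p(L(21)) + T(243, -287 - 1*213)) + 5124 = ((-4 + 21)*(-2 + (-4 + 21)) + (-287 - 1*213)*(1 - 167*243)) + 5124 = (17*(-2 + 17) + (-287 - 213)*(1 - 40581)) + 5124 = (17*15 - 500*(-40580)) + 5124 = (255 + 20290000) + 5124 = 20290255 + 5124 = 20295379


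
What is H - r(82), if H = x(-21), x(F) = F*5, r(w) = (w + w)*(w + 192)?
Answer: -45041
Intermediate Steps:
r(w) = 2*w*(192 + w) (r(w) = (2*w)*(192 + w) = 2*w*(192 + w))
x(F) = 5*F
H = -105 (H = 5*(-21) = -105)
H - r(82) = -105 - 2*82*(192 + 82) = -105 - 2*82*274 = -105 - 1*44936 = -105 - 44936 = -45041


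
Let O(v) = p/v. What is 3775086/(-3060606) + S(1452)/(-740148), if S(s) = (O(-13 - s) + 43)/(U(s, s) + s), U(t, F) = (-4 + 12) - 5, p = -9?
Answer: -248161731118608626/201194160514820775 ≈ -1.2334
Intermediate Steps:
U(t, F) = 3 (U(t, F) = 8 - 5 = 3)
O(v) = -9/v
S(s) = (43 - 9/(-13 - s))/(3 + s) (S(s) = (-9/(-13 - s) + 43)/(3 + s) = (43 - 9/(-13 - s))/(3 + s))
3775086/(-3060606) + S(1452)/(-740148) = 3775086/(-3060606) + ((568 + 43*1452)/((3 + 1452)*(13 + 1452)))/(-740148) = 3775086*(-1/3060606) + ((568 + 62436)/(1455*1465))*(-1/740148) = -629181/510101 + ((1/1455)*(1/1465)*63004)*(-1/740148) = -629181/510101 + (63004/2131575)*(-1/740148) = -629181/510101 - 15751/394420243275 = -248161731118608626/201194160514820775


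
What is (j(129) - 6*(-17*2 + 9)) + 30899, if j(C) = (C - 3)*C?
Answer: 47303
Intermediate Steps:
j(C) = C*(-3 + C) (j(C) = (-3 + C)*C = C*(-3 + C))
(j(129) - 6*(-17*2 + 9)) + 30899 = (129*(-3 + 129) - 6*(-17*2 + 9)) + 30899 = (129*126 - 6*(-34 + 9)) + 30899 = (16254 - 6*(-25)) + 30899 = (16254 + 150) + 30899 = 16404 + 30899 = 47303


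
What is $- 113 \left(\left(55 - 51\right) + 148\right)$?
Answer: $-17176$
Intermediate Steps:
$- 113 \left(\left(55 - 51\right) + 148\right) = - 113 \left(4 + 148\right) = \left(-113\right) 152 = -17176$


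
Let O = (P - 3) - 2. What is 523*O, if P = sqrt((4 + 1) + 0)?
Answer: -2615 + 523*sqrt(5) ≈ -1445.5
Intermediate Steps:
P = sqrt(5) (P = sqrt(5 + 0) = sqrt(5) ≈ 2.2361)
O = -5 + sqrt(5) (O = (sqrt(5) - 3) - 2 = (-3 + sqrt(5)) - 2 = -5 + sqrt(5) ≈ -2.7639)
523*O = 523*(-5 + sqrt(5)) = -2615 + 523*sqrt(5)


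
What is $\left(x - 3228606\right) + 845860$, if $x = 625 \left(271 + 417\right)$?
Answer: $-1952746$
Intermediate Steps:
$x = 430000$ ($x = 625 \cdot 688 = 430000$)
$\left(x - 3228606\right) + 845860 = \left(430000 - 3228606\right) + 845860 = -2798606 + 845860 = -1952746$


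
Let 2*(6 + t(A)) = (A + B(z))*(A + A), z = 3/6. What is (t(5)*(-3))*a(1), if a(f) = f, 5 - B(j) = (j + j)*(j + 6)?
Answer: -69/2 ≈ -34.500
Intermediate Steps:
z = 1/2 (z = 3*(1/6) = 1/2 ≈ 0.50000)
B(j) = 5 - 2*j*(6 + j) (B(j) = 5 - (j + j)*(j + 6) = 5 - 2*j*(6 + j))
t(A) = -6 + A*(-3/2 + A) (t(A) = -6 + ((A + (5 - 12*1/2 - 2*(1/2)**2))*(A + A))/2 = -6 + ((A + (5 - 6 - 2*1/4))*(2*A))/2 = -6 + ((A + (5 - 6 - 1/2))*(2*A))/2 = -6 + ((A - 3/2)*(2*A))/2 = -6 + ((-3/2 + A)*(2*A))/2 = -6 + (2*A*(-3/2 + A))/2 = -6 + A*(-3/2 + A))
(t(5)*(-3))*a(1) = ((-6 + 5**2 - 3/2*5)*(-3))*1 = ((-6 + 25 - 15/2)*(-3))*1 = ((23/2)*(-3))*1 = -69/2*1 = -69/2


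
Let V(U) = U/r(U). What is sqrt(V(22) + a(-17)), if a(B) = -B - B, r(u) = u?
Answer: sqrt(35) ≈ 5.9161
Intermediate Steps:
a(B) = -2*B
V(U) = 1 (V(U) = U/U = 1)
sqrt(V(22) + a(-17)) = sqrt(1 - 2*(-17)) = sqrt(1 + 34) = sqrt(35)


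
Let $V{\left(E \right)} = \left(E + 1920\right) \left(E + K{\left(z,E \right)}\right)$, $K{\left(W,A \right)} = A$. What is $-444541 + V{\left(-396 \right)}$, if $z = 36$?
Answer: $-1651549$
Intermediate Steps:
$V{\left(E \right)} = 2 E \left(1920 + E\right)$ ($V{\left(E \right)} = \left(E + 1920\right) \left(E + E\right) = \left(1920 + E\right) 2 E = 2 E \left(1920 + E\right)$)
$-444541 + V{\left(-396 \right)} = -444541 + 2 \left(-396\right) \left(1920 - 396\right) = -444541 + 2 \left(-396\right) 1524 = -444541 - 1207008 = -1651549$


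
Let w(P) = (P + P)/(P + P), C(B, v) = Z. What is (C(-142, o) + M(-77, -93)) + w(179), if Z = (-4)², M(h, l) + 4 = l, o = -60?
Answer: -80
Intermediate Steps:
M(h, l) = -4 + l
Z = 16
C(B, v) = 16
w(P) = 1 (w(P) = (2*P)/((2*P)) = (2*P)*(1/(2*P)) = 1)
(C(-142, o) + M(-77, -93)) + w(179) = (16 + (-4 - 93)) + 1 = (16 - 97) + 1 = -81 + 1 = -80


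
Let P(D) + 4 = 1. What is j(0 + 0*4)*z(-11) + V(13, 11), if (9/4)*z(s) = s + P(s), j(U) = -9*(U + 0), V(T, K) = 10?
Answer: 10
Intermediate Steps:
P(D) = -3 (P(D) = -4 + 1 = -3)
j(U) = -9*U
z(s) = -4/3 + 4*s/9 (z(s) = 4*(s - 3)/9 = 4*(-3 + s)/9 = -4/3 + 4*s/9)
j(0 + 0*4)*z(-11) + V(13, 11) = (-9*(0 + 0*4))*(-4/3 + (4/9)*(-11)) + 10 = (-9*(0 + 0))*(-4/3 - 44/9) + 10 = -9*0*(-56/9) + 10 = 0*(-56/9) + 10 = 0 + 10 = 10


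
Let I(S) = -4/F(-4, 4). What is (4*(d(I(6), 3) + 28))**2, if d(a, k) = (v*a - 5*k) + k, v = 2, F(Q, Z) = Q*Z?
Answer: 4356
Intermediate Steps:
I(S) = 1/4 (I(S) = -4/((-4*4)) = -4/(-16) = -4*(-1/16) = 1/4)
d(a, k) = -4*k + 2*a (d(a, k) = (2*a - 5*k) + k = (-5*k + 2*a) + k = -4*k + 2*a)
(4*(d(I(6), 3) + 28))**2 = (4*((-4*3 + 2*(1/4)) + 28))**2 = (4*((-12 + 1/2) + 28))**2 = (4*(-23/2 + 28))**2 = (4*(33/2))**2 = 66**2 = 4356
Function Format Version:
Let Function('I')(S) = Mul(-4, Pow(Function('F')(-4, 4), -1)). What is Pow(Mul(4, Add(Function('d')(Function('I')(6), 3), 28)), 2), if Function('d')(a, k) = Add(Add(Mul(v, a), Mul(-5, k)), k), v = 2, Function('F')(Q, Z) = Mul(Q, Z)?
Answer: 4356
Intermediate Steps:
Function('I')(S) = Rational(1, 4) (Function('I')(S) = Mul(-4, Pow(Mul(-4, 4), -1)) = Mul(-4, Pow(-16, -1)) = Mul(-4, Rational(-1, 16)) = Rational(1, 4))
Function('d')(a, k) = Add(Mul(-4, k), Mul(2, a)) (Function('d')(a, k) = Add(Add(Mul(2, a), Mul(-5, k)), k) = Add(Add(Mul(-5, k), Mul(2, a)), k) = Add(Mul(-4, k), Mul(2, a)))
Pow(Mul(4, Add(Function('d')(Function('I')(6), 3), 28)), 2) = Pow(Mul(4, Add(Add(Mul(-4, 3), Mul(2, Rational(1, 4))), 28)), 2) = Pow(Mul(4, Add(Add(-12, Rational(1, 2)), 28)), 2) = Pow(Mul(4, Add(Rational(-23, 2), 28)), 2) = Pow(Mul(4, Rational(33, 2)), 2) = Pow(66, 2) = 4356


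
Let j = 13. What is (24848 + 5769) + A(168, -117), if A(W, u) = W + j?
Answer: 30798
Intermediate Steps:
A(W, u) = 13 + W (A(W, u) = W + 13 = 13 + W)
(24848 + 5769) + A(168, -117) = (24848 + 5769) + (13 + 168) = 30617 + 181 = 30798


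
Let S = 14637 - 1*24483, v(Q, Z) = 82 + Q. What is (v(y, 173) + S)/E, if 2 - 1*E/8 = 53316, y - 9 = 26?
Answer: 423/18544 ≈ 0.022811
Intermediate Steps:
y = 35 (y = 9 + 26 = 35)
S = -9846 (S = 14637 - 24483 = -9846)
E = -426512 (E = 16 - 8*53316 = 16 - 426528 = -426512)
(v(y, 173) + S)/E = ((82 + 35) - 9846)/(-426512) = (117 - 9846)*(-1/426512) = -9729*(-1/426512) = 423/18544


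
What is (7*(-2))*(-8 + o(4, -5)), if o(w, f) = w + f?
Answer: 126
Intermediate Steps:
o(w, f) = f + w
(7*(-2))*(-8 + o(4, -5)) = (7*(-2))*(-8 + (-5 + 4)) = -14*(-8 - 1) = -14*(-9) = 126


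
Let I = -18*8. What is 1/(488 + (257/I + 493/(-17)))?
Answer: 144/65839 ≈ 0.0021872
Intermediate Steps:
I = -144
1/(488 + (257/I + 493/(-17))) = 1/(488 + (257/(-144) + 493/(-17))) = 1/(488 + (257*(-1/144) + 493*(-1/17))) = 1/(488 + (-257/144 - 29)) = 1/(488 - 4433/144) = 1/(65839/144) = 144/65839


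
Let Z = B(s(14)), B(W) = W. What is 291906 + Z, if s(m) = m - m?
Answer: 291906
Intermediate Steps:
s(m) = 0
Z = 0
291906 + Z = 291906 + 0 = 291906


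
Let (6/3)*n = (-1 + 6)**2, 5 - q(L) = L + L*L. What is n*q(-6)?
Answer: -625/2 ≈ -312.50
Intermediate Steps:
q(L) = 5 - L - L**2 (q(L) = 5 - (L + L*L) = 5 - (L + L**2) = 5 + (-L - L**2) = 5 - L - L**2)
n = 25/2 (n = (-1 + 6)**2/2 = (1/2)*5**2 = (1/2)*25 = 25/2 ≈ 12.500)
n*q(-6) = 25*(5 - 1*(-6) - 1*(-6)**2)/2 = 25*(5 + 6 - 1*36)/2 = 25*(5 + 6 - 36)/2 = (25/2)*(-25) = -625/2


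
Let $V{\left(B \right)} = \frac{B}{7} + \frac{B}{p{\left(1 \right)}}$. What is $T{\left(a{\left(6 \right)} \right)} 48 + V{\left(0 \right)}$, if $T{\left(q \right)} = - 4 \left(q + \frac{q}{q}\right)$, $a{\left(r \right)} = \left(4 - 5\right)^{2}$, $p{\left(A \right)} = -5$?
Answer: $-384$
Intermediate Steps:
$a{\left(r \right)} = 1$ ($a{\left(r \right)} = \left(-1\right)^{2} = 1$)
$T{\left(q \right)} = -4 - 4 q$ ($T{\left(q \right)} = - 4 \left(q + 1\right) = - 4 \left(1 + q\right) = -4 - 4 q$)
$V{\left(B \right)} = - \frac{2 B}{35}$ ($V{\left(B \right)} = \frac{B}{7} + \frac{B}{-5} = B \frac{1}{7} + B \left(- \frac{1}{5}\right) = \frac{B}{7} - \frac{B}{5} = - \frac{2 B}{35}$)
$T{\left(a{\left(6 \right)} \right)} 48 + V{\left(0 \right)} = \left(-4 - 4\right) 48 - 0 = \left(-4 - 4\right) 48 + 0 = \left(-8\right) 48 + 0 = -384 + 0 = -384$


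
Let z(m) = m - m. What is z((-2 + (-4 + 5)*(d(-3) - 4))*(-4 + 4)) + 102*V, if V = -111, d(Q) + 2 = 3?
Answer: -11322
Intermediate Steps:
d(Q) = 1 (d(Q) = -2 + 3 = 1)
z(m) = 0
z((-2 + (-4 + 5)*(d(-3) - 4))*(-4 + 4)) + 102*V = 0 + 102*(-111) = 0 - 11322 = -11322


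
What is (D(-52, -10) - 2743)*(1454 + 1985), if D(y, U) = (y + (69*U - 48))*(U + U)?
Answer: 44903023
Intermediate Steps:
D(y, U) = 2*U*(-48 + y + 69*U) (D(y, U) = (y + (-48 + 69*U))*(2*U) = (-48 + y + 69*U)*(2*U) = 2*U*(-48 + y + 69*U))
(D(-52, -10) - 2743)*(1454 + 1985) = (2*(-10)*(-48 - 52 + 69*(-10)) - 2743)*(1454 + 1985) = (2*(-10)*(-48 - 52 - 690) - 2743)*3439 = (2*(-10)*(-790) - 2743)*3439 = (15800 - 2743)*3439 = 13057*3439 = 44903023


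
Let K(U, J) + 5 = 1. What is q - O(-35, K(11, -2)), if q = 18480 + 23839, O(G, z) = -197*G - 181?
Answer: 35605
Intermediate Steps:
K(U, J) = -4 (K(U, J) = -5 + 1 = -4)
O(G, z) = -181 - 197*G
q = 42319
q - O(-35, K(11, -2)) = 42319 - (-181 - 197*(-35)) = 42319 - (-181 + 6895) = 42319 - 1*6714 = 42319 - 6714 = 35605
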